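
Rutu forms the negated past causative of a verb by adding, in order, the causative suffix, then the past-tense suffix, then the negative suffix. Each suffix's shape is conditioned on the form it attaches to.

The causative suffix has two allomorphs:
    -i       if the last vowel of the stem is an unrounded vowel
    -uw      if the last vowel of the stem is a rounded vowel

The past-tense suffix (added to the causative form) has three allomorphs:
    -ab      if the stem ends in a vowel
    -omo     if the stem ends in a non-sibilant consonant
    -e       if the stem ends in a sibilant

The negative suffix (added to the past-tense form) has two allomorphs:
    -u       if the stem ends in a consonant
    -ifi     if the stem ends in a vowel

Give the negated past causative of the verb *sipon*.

siponuwomoifi

*sipon*: last vowel = /o/, a rounded vowel → -uw → *siponuw*.
The causative form *siponuw* — final sound /w/ (a non-sibilant consonant) → -omo → *siponuwomo*.
Since the final sound of the past-tense form *siponuwomo* is /o/ (a vowel), it takes -ifi, giving *siponuwomoifi*.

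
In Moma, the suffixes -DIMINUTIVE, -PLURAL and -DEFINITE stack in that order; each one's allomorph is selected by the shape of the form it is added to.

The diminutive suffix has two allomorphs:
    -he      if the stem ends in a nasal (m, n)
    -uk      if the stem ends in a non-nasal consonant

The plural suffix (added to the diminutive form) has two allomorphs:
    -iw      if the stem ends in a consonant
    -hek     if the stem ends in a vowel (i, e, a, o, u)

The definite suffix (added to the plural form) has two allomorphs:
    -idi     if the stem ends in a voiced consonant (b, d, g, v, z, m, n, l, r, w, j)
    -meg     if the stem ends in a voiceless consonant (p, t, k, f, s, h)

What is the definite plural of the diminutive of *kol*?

kolukiwidi

Since the final consonant of *kol* is /l/ (non-nasal), it takes -uk, giving *koluk*.
The final sound of the diminutive form *koluk* is /k/, which is a consonant, so the plural suffix is -iw, giving *kolukiw*.
The plural form *kolukiw* — final consonant /w/ (voiced) → -idi → *kolukiwidi*.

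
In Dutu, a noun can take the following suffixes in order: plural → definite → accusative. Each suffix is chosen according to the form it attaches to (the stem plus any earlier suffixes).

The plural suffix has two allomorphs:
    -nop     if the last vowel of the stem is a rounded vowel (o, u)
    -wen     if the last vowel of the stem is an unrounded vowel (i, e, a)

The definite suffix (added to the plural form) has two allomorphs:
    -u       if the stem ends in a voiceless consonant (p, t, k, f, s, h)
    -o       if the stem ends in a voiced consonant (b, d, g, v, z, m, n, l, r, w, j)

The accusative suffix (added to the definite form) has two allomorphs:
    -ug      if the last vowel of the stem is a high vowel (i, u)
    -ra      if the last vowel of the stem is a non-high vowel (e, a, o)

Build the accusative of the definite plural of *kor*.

kornopuug

Since the last vowel of *kor* is /o/ (a rounded vowel), it takes -nop, giving *kornop*.
The final consonant of the plural form *kornop* is /p/, which is voiceless, so the definite suffix is -u, giving *kornopu*.
Since the last vowel of the definite form *kornopu* is /u/ (a high vowel), it takes -ug, giving *kornopuug*.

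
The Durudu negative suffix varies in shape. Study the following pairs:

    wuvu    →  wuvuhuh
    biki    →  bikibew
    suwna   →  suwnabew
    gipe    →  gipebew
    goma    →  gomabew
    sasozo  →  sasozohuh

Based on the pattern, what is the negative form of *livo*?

livohuh

Looking at the last vowel of each stem: -huh when the last vowel of the stem is a rounded vowel (*wuvu*, *sasozo*); -bew when the last vowel of the stem is an unrounded vowel (*biki*, *suwna*, *gipe*, *goma*).
*livo* — last vowel /o/ (a rounded vowel) → -huh → *livohuh*.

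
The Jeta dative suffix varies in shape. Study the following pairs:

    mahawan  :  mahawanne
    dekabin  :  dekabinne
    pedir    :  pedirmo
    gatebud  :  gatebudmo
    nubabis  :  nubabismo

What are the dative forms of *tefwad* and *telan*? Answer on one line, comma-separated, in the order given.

tefwadmo, telanne

The pattern is nasality of the final consonant: -ne when the stem ends in a nasal (*mahawan*, *dekabin*); -mo when the stem ends in a non-nasal consonant (*pedir*, *gatebud*, *nubabis*).
The final consonant of *tefwad* is /d/, which is non-nasal, so the suffix is -mo, giving *tefwadmo*.
*telan* — final consonant /n/ (a nasal) → -ne → *telanne*.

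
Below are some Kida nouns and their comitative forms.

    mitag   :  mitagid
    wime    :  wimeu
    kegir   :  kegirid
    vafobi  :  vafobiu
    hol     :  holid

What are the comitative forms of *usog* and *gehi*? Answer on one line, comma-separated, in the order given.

usogid, gehiu

Looking at the final sound of each stem: -id when the stem ends in a consonant (*mitag*, *kegir*, *hol*); -u when the stem ends in a vowel (*wime*, *vafobi*).
The final sound of *usog* is /g/, which is a consonant, so the suffix is -id, giving *usogid*.
Since the final sound of *gehi* is /i/ (a vowel), it takes -u, giving *gehiu*.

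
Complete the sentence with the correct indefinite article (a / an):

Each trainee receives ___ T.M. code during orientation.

The indefinite article is chosen by the initial *sound* of the following word, not its spelling.
The initialism *T.M.* is read letter by letter; the first letter, T, is pronounced /tiː/, which begins with a consonant sound.
So the article is *a*: Each trainee receives a T.M. code during orientation.

a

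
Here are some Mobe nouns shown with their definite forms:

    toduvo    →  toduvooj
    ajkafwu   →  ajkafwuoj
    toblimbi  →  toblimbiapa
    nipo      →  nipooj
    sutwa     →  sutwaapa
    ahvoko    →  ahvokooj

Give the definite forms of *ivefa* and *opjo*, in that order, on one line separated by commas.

ivefaapa, opjooj

The pattern is rounding harmony: -oj when the last vowel of the stem is a rounded vowel (*toduvo*, *ajkafwu*, *nipo*, *ahvoko*); -apa when the last vowel of the stem is an unrounded vowel (*toblimbi*, *sutwa*).
The last vowel of *ivefa* is /a/, which is an unrounded vowel, so the suffix is -apa, giving *ivefaapa*.
*opjo* — last vowel /o/ (a rounded vowel) → -oj → *opjooj*.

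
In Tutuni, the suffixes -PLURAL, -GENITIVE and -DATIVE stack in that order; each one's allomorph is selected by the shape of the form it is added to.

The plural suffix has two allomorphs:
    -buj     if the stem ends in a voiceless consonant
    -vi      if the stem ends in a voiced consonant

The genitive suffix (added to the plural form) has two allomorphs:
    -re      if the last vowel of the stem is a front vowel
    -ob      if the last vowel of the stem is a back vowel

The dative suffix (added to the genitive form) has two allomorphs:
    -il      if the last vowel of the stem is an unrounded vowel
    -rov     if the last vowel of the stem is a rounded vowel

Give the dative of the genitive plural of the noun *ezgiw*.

ezgiwvireil

*ezgiw* — final consonant /w/ (voiced) → -vi → *ezgiwvi*.
The last vowel of the plural form *ezgiwvi* is /i/, which is a front vowel, so the genitive suffix is -re, giving *ezgiwvire*.
The genitive form *ezgiwvire*: last vowel = /e/, an unrounded vowel → -il → *ezgiwvireil*.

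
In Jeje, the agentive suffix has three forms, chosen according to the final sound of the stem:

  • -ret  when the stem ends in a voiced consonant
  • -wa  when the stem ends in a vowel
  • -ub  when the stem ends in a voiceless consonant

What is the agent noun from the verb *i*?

iwa

The final sound of *i* is /i/, which is a vowel, so the suffix is -wa, giving *iwa*.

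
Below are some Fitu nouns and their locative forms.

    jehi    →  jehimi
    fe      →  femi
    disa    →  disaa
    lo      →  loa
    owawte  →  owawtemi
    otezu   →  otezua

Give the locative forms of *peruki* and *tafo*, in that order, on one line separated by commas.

perukimi, tafoa

The alternation tracks the last vowel of the stem — -mi when the last vowel of the stem is a front vowel (*jehi*, *fe*, *owawte*); -a when the last vowel of the stem is a back vowel (*disa*, *lo*, *otezu*).
The last vowel of *peruki* is /i/, which is a front vowel, so the suffix is -mi, giving *perukimi*.
The last vowel of *tafo* is /o/, which is a back vowel, so the suffix is -a, giving *tafoa*.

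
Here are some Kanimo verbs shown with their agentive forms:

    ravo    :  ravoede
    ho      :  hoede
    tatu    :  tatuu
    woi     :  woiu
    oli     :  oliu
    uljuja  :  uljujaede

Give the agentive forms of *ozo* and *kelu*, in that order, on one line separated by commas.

Looking at the last vowel of each stem: -u when the last vowel of the stem is a high vowel (*tatu*, *woi*, *oli*); -ede when the last vowel of the stem is a non-high vowel (*ravo*, *ho*, *uljuja*).
Since the last vowel of *ozo* is /o/ (a non-high vowel), it takes -ede, giving *ozoede*.
The last vowel of *kelu* is /u/, which is a high vowel, so the suffix is -u, giving *keluu*.

ozoede, keluu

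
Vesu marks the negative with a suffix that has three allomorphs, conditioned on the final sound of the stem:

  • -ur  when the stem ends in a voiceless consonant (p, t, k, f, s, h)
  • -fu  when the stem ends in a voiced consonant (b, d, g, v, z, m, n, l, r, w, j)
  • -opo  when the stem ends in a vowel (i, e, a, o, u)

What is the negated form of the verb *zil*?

zilfu

The final sound of *zil* is /l/, which is a voiced consonant, so the suffix is -fu, giving *zilfu*.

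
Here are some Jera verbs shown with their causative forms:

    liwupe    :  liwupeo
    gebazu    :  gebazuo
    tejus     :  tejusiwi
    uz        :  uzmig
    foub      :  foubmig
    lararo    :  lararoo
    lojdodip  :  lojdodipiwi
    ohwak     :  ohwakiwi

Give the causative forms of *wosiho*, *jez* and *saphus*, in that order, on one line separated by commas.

wosihoo, jezmig, saphusiwi

The alternation tracks the final sound of the stem — -iwi when the stem ends in a voiceless consonant (*tejus*, *lojdodip*, *ohwak*); -mig when the stem ends in a voiced consonant (*uz*, *foub*); -o when the stem ends in a vowel (*liwupe*, *gebazu*, *lararo*).
*wosiho* — final sound /o/ (a vowel) → -o → *wosihoo*.
*jez* — final sound /z/ (a voiced consonant) → -mig → *jezmig*.
*saphus*: final sound = /s/, a voiceless consonant → -iwi → *saphusiwi*.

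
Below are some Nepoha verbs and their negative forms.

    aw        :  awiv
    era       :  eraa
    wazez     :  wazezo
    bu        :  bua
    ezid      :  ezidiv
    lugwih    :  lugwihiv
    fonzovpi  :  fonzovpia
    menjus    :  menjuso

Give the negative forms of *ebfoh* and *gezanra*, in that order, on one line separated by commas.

ebfohiv, gezanraa

The pattern is sibilance of the final sound: -o when the stem ends in a sibilant (*wazez*, *menjus*); -iv when the stem ends in a non-sibilant consonant (*aw*, *ezid*, *lugwih*); -a when the stem ends in a vowel (*era*, *bu*, *fonzovpi*).
The final sound of *ebfoh* is /h/, which is a non-sibilant consonant, so the suffix is -iv, giving *ebfohiv*.
*gezanra* — final sound /a/ (a vowel) → -a → *gezanraa*.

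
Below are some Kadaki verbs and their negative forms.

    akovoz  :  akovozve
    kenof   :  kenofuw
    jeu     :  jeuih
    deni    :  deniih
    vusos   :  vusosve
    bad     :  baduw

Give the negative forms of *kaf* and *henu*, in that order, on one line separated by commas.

kafuw, henuih

The pattern is sibilance of the final sound: -ve when the stem ends in a sibilant (*akovoz*, *vusos*); -uw when the stem ends in a non-sibilant consonant (*kenof*, *bad*); -ih when the stem ends in a vowel (*jeu*, *deni*).
*kaf*: final sound = /f/, a non-sibilant consonant → -uw → *kafuw*.
Since the final sound of *henu* is /u/ (a vowel), it takes -ih, giving *henuih*.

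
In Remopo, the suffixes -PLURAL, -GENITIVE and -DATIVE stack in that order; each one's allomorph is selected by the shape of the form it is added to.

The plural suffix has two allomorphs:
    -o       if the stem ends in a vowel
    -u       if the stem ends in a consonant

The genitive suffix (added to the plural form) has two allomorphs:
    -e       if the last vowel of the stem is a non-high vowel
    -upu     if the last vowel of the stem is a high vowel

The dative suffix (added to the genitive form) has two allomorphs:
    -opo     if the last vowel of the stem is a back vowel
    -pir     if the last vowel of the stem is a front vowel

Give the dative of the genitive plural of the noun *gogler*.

gogleruupuopo

Since the final sound of *gogler* is /r/ (a consonant), it takes -u, giving *gogleru*.
The plural form *gogleru*: last vowel = /u/, a high vowel → -upu → *gogleruupu*.
Since the last vowel of the genitive form *gogleruupu* is /u/ (a back vowel), it takes -opo, giving *gogleruupuopo*.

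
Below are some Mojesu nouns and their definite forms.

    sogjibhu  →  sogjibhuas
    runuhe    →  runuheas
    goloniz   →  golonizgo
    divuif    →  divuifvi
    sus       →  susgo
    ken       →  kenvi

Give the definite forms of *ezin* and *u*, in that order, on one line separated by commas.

ezinvi, uas

The alternation tracks the final sound of the stem — -go when the stem ends in a sibilant (*goloniz*, *sus*); -vi when the stem ends in a non-sibilant consonant (*divuif*, *ken*); -as when the stem ends in a vowel (*sogjibhu*, *runuhe*).
*ezin*: final sound = /n/, a non-sibilant consonant → -vi → *ezinvi*.
The final sound of *u* is /u/, which is a vowel, so the suffix is -as, giving *uas*.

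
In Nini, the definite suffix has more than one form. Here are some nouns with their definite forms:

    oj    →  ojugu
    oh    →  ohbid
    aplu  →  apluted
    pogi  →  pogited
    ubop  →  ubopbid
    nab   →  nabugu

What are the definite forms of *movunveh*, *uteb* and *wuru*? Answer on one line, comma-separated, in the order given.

Looking at the final sound of each stem: -bid when the stem ends in a voiceless consonant (*oh*, *ubop*); -ugu when the stem ends in a voiced consonant (*oj*, *nab*); -ted when the stem ends in a vowel (*aplu*, *pogi*).
The final sound of *movunveh* is /h/, which is a voiceless consonant, so the suffix is -bid, giving *movunvehbid*.
The final sound of *uteb* is /b/, which is a voiced consonant, so the suffix is -ugu, giving *utebugu*.
*wuru*: final sound = /u/, a vowel → -ted → *wuruted*.

movunvehbid, utebugu, wuruted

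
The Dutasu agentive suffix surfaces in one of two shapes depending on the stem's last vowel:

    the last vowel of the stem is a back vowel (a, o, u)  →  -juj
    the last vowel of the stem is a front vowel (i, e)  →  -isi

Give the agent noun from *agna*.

agnajuj

The last vowel of *agna* is /a/, which is a back vowel, so the suffix is -juj, giving *agnajuj*.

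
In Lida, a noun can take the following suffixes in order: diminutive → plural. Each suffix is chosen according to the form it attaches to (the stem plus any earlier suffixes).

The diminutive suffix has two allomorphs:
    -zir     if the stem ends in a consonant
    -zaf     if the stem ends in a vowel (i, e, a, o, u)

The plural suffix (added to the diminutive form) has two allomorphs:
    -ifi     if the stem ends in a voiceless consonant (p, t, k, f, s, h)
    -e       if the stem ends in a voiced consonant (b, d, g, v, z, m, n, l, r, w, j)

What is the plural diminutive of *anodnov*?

*anodnov* — final sound /v/ (a consonant) → -zir → *anodnovzir*.
The diminutive form *anodnovzir* — final consonant /r/ (voiced) → -e → *anodnovzire*.

anodnovzire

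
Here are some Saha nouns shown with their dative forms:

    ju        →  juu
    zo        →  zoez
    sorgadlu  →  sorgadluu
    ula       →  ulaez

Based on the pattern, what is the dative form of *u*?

uu

The pattern is height harmony: -u when the last vowel of the stem is a high vowel (*ju*, *sorgadlu*); -ez when the last vowel of the stem is a non-high vowel (*zo*, *ula*).
*u*: last vowel = /u/, a high vowel → -u → *uu*.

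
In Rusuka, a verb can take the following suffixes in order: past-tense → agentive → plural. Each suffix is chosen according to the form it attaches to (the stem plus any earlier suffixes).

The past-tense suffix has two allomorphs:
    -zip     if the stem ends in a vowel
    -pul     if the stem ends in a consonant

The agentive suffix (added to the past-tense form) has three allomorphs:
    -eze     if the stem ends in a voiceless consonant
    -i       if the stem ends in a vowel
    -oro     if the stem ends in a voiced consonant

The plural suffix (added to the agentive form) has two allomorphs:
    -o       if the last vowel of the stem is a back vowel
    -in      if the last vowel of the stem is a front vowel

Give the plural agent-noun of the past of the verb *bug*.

bugpuloroo

Since the final sound of *bug* is /g/ (a consonant), it takes -pul, giving *bugpul*.
The final sound of the past-tense form *bugpul* is /l/, which is a voiced consonant, so the agentive suffix is -oro, giving *bugpuloro*.
The agentive form *bugpuloro*: last vowel = /o/, a back vowel → -o → *bugpuloroo*.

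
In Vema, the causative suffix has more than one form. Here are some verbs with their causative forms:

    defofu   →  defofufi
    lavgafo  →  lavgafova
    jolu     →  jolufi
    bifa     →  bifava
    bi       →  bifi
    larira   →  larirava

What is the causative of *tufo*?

The suffix is conditioned by the last vowel: -fi when the last vowel of the stem is a high vowel (*defofu*, *jolu*, *bi*); -va when the last vowel of the stem is a non-high vowel (*lavgafo*, *bifa*, *larira*).
*tufo*: last vowel = /o/, a non-high vowel → -va → *tufova*.

tufova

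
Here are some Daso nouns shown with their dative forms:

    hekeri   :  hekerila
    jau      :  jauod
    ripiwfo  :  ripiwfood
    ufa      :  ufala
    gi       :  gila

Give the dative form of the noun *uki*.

ukila

The suffix is conditioned by the last vowel: -od when the last vowel of the stem is a rounded vowel (*jau*, *ripiwfo*); -la when the last vowel of the stem is an unrounded vowel (*hekeri*, *ufa*, *gi*).
*uki* — last vowel /i/ (an unrounded vowel) → -la → *ukila*.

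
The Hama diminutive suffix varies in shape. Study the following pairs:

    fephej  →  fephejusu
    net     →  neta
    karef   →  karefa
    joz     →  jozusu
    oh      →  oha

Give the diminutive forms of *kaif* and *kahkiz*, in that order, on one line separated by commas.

kaifa, kahkizusu

Looking at the final consonant of each stem: -a when the stem ends in a voiceless consonant (*net*, *karef*, *oh*); -usu when the stem ends in a voiced consonant (*fephej*, *joz*).
The final consonant of *kaif* is /f/, which is voiceless, so the suffix is -a, giving *kaifa*.
*kahkiz*: final consonant = /z/, voiced → -usu → *kahkizusu*.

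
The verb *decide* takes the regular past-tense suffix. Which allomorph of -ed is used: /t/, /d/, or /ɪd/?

/ɪd/

The stem *decide* ends in /t/ or /d/.
The -ed suffix is realized as /ɪd/ after /t, d/; as /t/ after other voiceless consonants; and as /d/ after other voiced sounds.
So -ed on *decide* is pronounced /ɪd/.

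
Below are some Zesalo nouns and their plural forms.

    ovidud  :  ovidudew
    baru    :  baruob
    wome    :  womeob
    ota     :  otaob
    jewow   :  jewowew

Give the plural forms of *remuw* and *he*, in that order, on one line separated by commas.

Looking at the final sound of each stem: -ew when the stem ends in a consonant (*ovidud*, *jewow*); -ob when the stem ends in a vowel (*baru*, *wome*, *ota*).
*remuw*: final sound = /w/, a consonant → -ew → *remuwew*.
*he* — final sound /e/ (a vowel) → -ob → *heob*.

remuwew, heob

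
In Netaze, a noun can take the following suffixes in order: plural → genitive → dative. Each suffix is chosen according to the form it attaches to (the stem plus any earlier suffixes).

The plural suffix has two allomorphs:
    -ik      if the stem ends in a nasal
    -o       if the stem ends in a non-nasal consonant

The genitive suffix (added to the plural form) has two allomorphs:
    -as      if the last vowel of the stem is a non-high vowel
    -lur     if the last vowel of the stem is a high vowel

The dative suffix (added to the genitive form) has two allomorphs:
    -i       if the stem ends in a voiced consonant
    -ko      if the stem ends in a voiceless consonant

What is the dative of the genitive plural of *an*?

anikluri

Since the final consonant of *an* is /n/ (a nasal), it takes -ik, giving *anik*.
The plural form *anik*: last vowel = /i/, a high vowel → -lur → *aniklur*.
Since the final consonant of the genitive form *aniklur* is /r/ (voiced), it takes -i, giving *anikluri*.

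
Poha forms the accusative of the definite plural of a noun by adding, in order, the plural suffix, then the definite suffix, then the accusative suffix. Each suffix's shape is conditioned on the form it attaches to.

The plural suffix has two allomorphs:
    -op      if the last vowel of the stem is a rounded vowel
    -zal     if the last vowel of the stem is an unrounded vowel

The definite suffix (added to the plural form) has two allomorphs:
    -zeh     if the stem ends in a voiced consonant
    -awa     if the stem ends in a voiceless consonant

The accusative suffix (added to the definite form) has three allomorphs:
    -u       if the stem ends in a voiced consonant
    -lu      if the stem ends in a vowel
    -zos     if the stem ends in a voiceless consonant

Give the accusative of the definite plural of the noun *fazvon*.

fazvonopawalu

The last vowel of *fazvon* is /o/, which is a rounded vowel, so the plural suffix is -op, giving *fazvonop*.
The plural form *fazvonop* — final consonant /p/ (voiceless) → -awa → *fazvonopawa*.
Since the final sound of the definite form *fazvonopawa* is /a/ (a vowel), it takes -lu, giving *fazvonopawalu*.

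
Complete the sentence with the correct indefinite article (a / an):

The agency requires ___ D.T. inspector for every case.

The indefinite article is chosen by the initial *sound* of the following word, not its spelling.
The initialism *D.T.* is read letter by letter; the first letter, D, is pronounced /diː/, which begins with a consonant sound.
So the article is *a*: The agency requires a D.T. inspector for every case.

a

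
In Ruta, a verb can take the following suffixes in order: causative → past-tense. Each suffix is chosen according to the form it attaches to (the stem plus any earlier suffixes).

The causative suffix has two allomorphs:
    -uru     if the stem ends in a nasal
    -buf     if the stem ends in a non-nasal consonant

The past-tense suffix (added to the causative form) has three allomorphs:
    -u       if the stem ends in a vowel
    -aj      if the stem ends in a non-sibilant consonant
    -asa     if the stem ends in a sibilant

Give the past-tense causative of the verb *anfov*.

The final consonant of *anfov* is /v/, which is non-nasal, so the causative suffix is -buf, giving *anfovbuf*.
The causative form *anfovbuf* — final sound /f/ (a non-sibilant consonant) → -aj → *anfovbufaj*.

anfovbufaj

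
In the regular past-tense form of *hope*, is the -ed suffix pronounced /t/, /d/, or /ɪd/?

/t/

The stem *hope* ends in a voiceless consonant other than /t/.
The -ed suffix is realized as /ɪd/ after /t, d/; as /t/ after other voiceless consonants; and as /d/ after other voiced sounds.
So -ed on *hope* is pronounced /t/.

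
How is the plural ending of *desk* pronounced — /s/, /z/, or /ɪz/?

/s/

The stem *desk* ends in a voiceless non-sibilant consonant.
The plural suffix surfaces as /ɪz/ after sibilants, /s/ after other voiceless consonants, and /z/ after other voiced sounds.
So the plural -s on *desk* is pronounced /s/.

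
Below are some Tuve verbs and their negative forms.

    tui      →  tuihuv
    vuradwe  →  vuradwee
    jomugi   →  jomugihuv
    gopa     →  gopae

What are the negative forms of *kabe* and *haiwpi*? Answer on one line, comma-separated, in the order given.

The pattern is height harmony: -huv when the last vowel of the stem is a high vowel (*tui*, *jomugi*); -e when the last vowel of the stem is a non-high vowel (*vuradwe*, *gopa*).
The last vowel of *kabe* is /e/, which is a non-high vowel, so the suffix is -e, giving *kabee*.
*haiwpi*: last vowel = /i/, a high vowel → -huv → *haiwpihuv*.

kabee, haiwpihuv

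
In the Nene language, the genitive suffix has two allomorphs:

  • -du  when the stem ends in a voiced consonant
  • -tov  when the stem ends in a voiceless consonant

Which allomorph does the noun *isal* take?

-du

*isal*: final consonant = /l/, voiced → -du.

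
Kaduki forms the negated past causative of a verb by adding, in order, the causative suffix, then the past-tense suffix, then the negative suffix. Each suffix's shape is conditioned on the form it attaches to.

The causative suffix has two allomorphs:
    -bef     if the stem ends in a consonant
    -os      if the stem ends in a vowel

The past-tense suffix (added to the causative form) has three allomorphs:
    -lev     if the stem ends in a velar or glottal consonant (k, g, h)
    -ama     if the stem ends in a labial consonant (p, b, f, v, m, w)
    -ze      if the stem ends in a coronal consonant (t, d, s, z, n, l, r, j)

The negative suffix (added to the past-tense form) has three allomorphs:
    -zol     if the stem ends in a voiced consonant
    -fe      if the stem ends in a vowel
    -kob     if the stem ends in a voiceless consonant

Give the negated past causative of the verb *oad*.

*oad*: final sound = /d/, a consonant → -bef → *oadbef*.
The causative form *oadbef* — final consonant /f/ (labial) → -ama → *oadbefama*.
The past-tense form *oadbefama* — final sound /a/ (a vowel) → -fe → *oadbefamafe*.

oadbefamafe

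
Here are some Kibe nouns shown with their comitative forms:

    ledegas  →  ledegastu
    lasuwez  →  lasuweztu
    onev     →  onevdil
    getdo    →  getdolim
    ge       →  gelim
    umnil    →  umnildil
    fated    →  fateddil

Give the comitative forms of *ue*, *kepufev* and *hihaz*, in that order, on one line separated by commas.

uelim, kepufevdil, hihaztu

The pattern is sibilance of the final sound: -tu when the stem ends in a sibilant (*ledegas*, *lasuwez*); -dil when the stem ends in a non-sibilant consonant (*onev*, *umnil*, *fated*); -lim when the stem ends in a vowel (*getdo*, *ge*).
Since the final sound of *ue* is /e/ (a vowel), it takes -lim, giving *uelim*.
*kepufev*: final sound = /v/, a non-sibilant consonant → -dil → *kepufevdil*.
*hihaz* — final sound /z/ (a sibilant) → -tu → *hihaztu*.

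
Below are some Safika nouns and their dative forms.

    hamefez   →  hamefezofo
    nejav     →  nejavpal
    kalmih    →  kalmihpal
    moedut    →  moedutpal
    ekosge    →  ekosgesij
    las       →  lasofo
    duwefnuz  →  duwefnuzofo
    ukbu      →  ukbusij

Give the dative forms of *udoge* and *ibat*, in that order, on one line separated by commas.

The alternation tracks the final sound of the stem — -ofo when the stem ends in a sibilant (*hamefez*, *las*, *duwefnuz*); -pal when the stem ends in a non-sibilant consonant (*nejav*, *kalmih*, *moedut*); -sij when the stem ends in a vowel (*ekosge*, *ukbu*).
The final sound of *udoge* is /e/, which is a vowel, so the suffix is -sij, giving *udogesij*.
The final sound of *ibat* is /t/, which is a non-sibilant consonant, so the suffix is -pal, giving *ibatpal*.

udogesij, ibatpal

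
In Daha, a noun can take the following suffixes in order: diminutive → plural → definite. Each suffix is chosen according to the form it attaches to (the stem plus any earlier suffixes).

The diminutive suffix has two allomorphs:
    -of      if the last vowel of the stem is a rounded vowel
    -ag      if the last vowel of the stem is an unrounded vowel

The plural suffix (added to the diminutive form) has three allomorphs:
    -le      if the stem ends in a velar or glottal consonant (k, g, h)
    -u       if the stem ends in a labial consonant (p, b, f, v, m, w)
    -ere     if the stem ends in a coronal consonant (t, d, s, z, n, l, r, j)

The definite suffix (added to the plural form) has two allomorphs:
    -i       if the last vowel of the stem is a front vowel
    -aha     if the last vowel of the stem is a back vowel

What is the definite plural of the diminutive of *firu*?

The last vowel of *firu* is /u/, which is a rounded vowel, so the diminutive suffix is -of, giving *firuof*.
The final consonant of the diminutive form *firuof* is /f/, which is labial, so the plural suffix is -u, giving *firuofu*.
The last vowel of the plural form *firuofu* is /u/, which is a back vowel, so the definite suffix is -aha, giving *firuofuaha*.

firuofuaha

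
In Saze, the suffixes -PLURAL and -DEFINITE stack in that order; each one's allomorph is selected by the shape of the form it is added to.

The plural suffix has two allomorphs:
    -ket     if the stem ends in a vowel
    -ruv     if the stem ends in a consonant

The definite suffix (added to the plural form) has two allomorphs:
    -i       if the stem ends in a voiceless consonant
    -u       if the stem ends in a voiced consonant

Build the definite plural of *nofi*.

The final sound of *nofi* is /i/, which is a vowel, so the plural suffix is -ket, giving *nofiket*.
The final consonant of the plural form *nofiket* is /t/, which is voiceless, so the definite suffix is -i, giving *nofiketi*.

nofiketi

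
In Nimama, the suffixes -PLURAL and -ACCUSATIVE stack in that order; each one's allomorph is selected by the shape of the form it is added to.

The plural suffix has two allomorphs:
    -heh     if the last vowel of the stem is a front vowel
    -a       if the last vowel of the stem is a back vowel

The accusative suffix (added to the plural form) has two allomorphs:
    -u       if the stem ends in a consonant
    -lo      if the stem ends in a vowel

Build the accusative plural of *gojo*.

gojoalo

Since the last vowel of *gojo* is /o/ (a back vowel), it takes -a, giving *gojoa*.
The plural form *gojoa* — final sound /a/ (a vowel) → -lo → *gojoalo*.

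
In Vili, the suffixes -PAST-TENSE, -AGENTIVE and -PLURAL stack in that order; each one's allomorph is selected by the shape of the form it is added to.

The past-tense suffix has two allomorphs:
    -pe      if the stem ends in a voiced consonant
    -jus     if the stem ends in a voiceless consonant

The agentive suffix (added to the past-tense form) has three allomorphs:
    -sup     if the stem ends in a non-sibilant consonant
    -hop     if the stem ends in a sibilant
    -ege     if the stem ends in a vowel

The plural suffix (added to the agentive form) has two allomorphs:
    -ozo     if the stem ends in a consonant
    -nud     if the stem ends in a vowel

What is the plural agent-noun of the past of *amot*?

amotjushopozo

*amot* — final consonant /t/ (voiceless) → -jus → *amotjus*.
The past-tense form *amotjus*: final sound = /s/, a sibilant → -hop → *amotjushop*.
The agentive form *amotjushop* — final sound /p/ (a consonant) → -ozo → *amotjushopozo*.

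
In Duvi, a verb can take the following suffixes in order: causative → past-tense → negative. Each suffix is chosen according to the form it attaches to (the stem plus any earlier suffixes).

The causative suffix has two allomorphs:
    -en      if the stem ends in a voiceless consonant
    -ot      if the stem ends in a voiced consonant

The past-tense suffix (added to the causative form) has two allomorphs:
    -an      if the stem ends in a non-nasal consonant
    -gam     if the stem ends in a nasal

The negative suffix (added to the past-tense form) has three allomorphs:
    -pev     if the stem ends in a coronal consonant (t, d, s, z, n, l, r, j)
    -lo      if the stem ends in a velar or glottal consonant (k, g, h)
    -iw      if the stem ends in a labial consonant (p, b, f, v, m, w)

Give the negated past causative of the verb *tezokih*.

The final consonant of *tezokih* is /h/, which is voiceless, so the causative suffix is -en, giving *tezokihen*.
The causative form *tezokihen*: final consonant = /n/, a nasal → -gam → *tezokihengam*.
Since the final consonant of the past-tense form *tezokihengam* is /m/ (labial), it takes -iw, giving *tezokihengamiw*.

tezokihengamiw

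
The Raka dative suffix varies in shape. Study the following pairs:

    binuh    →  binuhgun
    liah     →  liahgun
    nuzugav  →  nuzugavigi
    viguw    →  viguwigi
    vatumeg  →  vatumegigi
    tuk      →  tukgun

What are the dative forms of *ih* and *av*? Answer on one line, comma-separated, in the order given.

ihgun, avigi

The suffix is conditioned by the final consonant: -gun when the stem ends in a voiceless consonant (*binuh*, *liah*, *tuk*); -igi when the stem ends in a voiced consonant (*nuzugav*, *viguw*, *vatumeg*).
*ih* — final consonant /h/ (voiceless) → -gun → *ihgun*.
*av* — final consonant /v/ (voiced) → -igi → *avigi*.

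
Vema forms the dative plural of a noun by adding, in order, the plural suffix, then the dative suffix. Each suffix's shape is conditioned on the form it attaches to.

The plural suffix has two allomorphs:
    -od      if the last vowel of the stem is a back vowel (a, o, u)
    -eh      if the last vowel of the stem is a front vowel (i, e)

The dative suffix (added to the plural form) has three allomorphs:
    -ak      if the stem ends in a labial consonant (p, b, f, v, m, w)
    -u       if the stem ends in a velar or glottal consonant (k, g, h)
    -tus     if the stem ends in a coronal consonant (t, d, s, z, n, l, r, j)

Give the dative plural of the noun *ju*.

juodtus

Since the last vowel of *ju* is /u/ (a back vowel), it takes -od, giving *juod*.
The final consonant of the plural form *juod* is /d/, which is coronal, so the dative suffix is -tus, giving *juodtus*.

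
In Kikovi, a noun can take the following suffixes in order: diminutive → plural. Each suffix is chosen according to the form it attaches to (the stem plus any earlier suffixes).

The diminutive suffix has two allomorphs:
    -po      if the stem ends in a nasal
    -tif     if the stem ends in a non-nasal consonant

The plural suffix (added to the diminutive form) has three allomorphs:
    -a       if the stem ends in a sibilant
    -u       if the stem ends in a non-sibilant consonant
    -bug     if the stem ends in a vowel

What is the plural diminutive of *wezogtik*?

wezogtiktifu

*wezogtik* — final consonant /k/ (non-nasal) → -tif → *wezogtiktif*.
The diminutive form *wezogtiktif*: final sound = /f/, a non-sibilant consonant → -u → *wezogtiktifu*.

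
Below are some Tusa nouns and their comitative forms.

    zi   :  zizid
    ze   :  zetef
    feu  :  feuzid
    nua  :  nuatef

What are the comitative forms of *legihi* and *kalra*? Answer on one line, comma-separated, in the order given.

Looking at the last vowel of each stem: -zid when the last vowel of the stem is a high vowel (*zi*, *feu*); -tef when the last vowel of the stem is a non-high vowel (*ze*, *nua*).
*legihi* — last vowel /i/ (a high vowel) → -zid → *legihizid*.
*kalra*: last vowel = /a/, a non-high vowel → -tef → *kalratef*.

legihizid, kalratef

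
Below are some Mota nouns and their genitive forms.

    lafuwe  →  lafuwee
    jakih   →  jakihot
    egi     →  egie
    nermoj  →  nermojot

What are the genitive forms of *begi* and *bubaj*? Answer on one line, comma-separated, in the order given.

begie, bubajot

The alternation tracks the final sound of the stem — -ot when the stem ends in a consonant (*jakih*, *nermoj*); -e when the stem ends in a vowel (*lafuwe*, *egi*).
*begi*: final sound = /i/, a vowel → -e → *begie*.
The final sound of *bubaj* is /j/, which is a consonant, so the suffix is -ot, giving *bubajot*.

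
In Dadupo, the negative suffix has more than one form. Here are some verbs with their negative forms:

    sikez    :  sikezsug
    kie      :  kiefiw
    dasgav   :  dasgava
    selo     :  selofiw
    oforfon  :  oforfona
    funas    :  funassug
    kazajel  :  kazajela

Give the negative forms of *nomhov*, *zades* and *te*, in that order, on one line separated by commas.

nomhova, zadessug, tefiw

The pattern is sibilance of the final sound: -sug when the stem ends in a sibilant (*sikez*, *funas*); -a when the stem ends in a non-sibilant consonant (*dasgav*, *oforfon*, *kazajel*); -fiw when the stem ends in a vowel (*kie*, *selo*).
*nomhov*: final sound = /v/, a non-sibilant consonant → -a → *nomhova*.
*zades* — final sound /s/ (a sibilant) → -sug → *zadessug*.
*te* — final sound /e/ (a vowel) → -fiw → *tefiw*.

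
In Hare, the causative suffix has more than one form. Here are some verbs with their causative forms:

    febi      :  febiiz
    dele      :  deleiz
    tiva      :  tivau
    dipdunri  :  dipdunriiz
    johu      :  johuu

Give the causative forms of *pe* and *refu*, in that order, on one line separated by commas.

peiz, refuu

The pattern is front/back vowel harmony: -iz when the last vowel of the stem is a front vowel (*febi*, *dele*, *dipdunri*); -u when the last vowel of the stem is a back vowel (*tiva*, *johu*).
*pe* — last vowel /e/ (a front vowel) → -iz → *peiz*.
*refu* — last vowel /u/ (a back vowel) → -u → *refuu*.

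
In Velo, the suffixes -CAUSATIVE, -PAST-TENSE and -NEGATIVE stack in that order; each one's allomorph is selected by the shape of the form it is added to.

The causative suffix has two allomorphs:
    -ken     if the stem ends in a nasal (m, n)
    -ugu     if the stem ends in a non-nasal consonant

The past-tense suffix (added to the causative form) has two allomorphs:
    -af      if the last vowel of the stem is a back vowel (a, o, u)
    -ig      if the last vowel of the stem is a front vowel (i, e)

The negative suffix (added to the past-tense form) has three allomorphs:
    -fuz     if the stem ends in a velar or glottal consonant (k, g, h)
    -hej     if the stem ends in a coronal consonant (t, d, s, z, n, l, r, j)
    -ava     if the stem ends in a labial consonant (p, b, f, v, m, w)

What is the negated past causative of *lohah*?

lohahuguafava

*lohah*: final consonant = /h/, non-nasal → -ugu → *lohahugu*.
The causative form *lohahugu*: last vowel = /u/, a back vowel → -af → *lohahuguaf*.
The past-tense form *lohahuguaf* — final consonant /f/ (labial) → -ava → *lohahuguafava*.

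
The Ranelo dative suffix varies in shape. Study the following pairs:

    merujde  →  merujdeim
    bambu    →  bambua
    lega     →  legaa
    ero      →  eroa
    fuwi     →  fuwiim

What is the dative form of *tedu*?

The alternation tracks the last vowel of the stem — -im when the last vowel of the stem is a front vowel (*merujde*, *fuwi*); -a when the last vowel of the stem is a back vowel (*bambu*, *lega*, *ero*).
Since the last vowel of *tedu* is /u/ (a back vowel), it takes -a, giving *tedua*.

tedua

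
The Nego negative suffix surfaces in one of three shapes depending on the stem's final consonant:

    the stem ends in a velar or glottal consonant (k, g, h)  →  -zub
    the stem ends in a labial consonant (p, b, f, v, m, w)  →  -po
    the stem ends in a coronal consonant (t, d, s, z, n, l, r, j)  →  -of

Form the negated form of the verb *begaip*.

begaippo

Since the final consonant of *begaip* is /p/ (labial), it takes -po, giving *begaippo*.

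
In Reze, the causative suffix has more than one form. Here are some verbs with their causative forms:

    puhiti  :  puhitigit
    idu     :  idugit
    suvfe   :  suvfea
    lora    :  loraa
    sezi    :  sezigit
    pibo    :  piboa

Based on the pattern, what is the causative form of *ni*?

nigit

Looking at the last vowel of each stem: -git when the last vowel of the stem is a high vowel (*puhiti*, *idu*, *sezi*); -a when the last vowel of the stem is a non-high vowel (*suvfe*, *lora*, *pibo*).
*ni*: last vowel = /i/, a high vowel → -git → *nigit*.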